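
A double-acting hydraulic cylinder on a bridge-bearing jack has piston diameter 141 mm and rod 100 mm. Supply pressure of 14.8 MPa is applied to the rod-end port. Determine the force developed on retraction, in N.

F ≈ 1.15e5 N

Rod-side annular area A_ann = π/4 × (141² − 100²) = 7761 mm^2
On retraction the pressure acts on the annular area (bore minus rod).
F = P × A_ann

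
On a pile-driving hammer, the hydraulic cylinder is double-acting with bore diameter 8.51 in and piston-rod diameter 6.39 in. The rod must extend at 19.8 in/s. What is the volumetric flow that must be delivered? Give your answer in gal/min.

Q ≈ 293 gal/min

Cap-side area A_cap = π/4 × (8.51 in)² = 56.88 in^2
Q = A × v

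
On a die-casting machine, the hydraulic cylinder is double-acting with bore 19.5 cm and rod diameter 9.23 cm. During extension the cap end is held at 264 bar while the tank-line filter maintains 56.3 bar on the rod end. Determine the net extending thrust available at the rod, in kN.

Cap-side area A_cap = π/4 × (19.5 cm)² = 298.6 cm^2
Rod-side annular area A_ann = π/4 × (19.5² − 9.23²) = 231.7 cm^2
Net thrust = P_cap·A_cap − P_rod·A_ann = 788.4 kN − 130.5 kN

F ≈ 658 kN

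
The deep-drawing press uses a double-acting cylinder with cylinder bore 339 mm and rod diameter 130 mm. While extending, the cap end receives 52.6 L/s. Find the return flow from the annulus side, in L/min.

Cap-side area A_cap = π/4 × (339 mm)² = 90260 mm^2
Rod-side annular area A_ann = π/4 × (339² − 130²) = 76990 mm^2
Piston speed v = Q_in/A_cap; rod-end outflow Q_out = v × A_ann = Q_in × A_ann/A_cap.

Q_out ≈ 2690 L/min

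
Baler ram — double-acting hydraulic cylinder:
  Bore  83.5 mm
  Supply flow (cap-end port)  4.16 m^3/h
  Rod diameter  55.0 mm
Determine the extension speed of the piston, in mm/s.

v ≈ 211 mm/s

Cap-side area A_cap = π/4 × (83.5 mm)² = 5476 mm^2
v = Q / A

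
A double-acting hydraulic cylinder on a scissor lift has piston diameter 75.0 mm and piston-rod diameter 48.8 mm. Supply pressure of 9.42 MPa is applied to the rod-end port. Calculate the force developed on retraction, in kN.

Rod-side annular area A_ann = π/4 × (75.0² − 48.8²) = 2547 mm^2
On retraction the pressure acts on the annular area (bore minus rod).
F = P × A_ann

F ≈ 24.0 kN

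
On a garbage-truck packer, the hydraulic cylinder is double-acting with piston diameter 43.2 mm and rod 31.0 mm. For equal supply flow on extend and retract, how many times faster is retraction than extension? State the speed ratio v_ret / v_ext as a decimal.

Cap-side area A_cap = π/4 × (43.2 mm)² = 1466 mm^2
Rod-side annular area A_ann = π/4 × (43.2² − 31.0²) = 711.0 mm^2
For equal Q, v ∝ 1/A, so v_ret/v_ext = A_cap/A_ann.

v_ret/v_ext ≈ 2.06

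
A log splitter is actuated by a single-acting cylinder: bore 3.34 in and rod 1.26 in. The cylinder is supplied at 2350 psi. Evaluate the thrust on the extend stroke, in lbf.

Cap-side area A_cap = π/4 × (3.34 in)² = 8.762 in^2
F = P × A_cap = 2350 psi × A_cap

F ≈ 20600 lbf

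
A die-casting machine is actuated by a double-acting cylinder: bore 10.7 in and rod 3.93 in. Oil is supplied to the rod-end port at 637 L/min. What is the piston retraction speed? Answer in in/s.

v ≈ 8.33 in/s

Rod-side annular area A_ann = π/4 × (10.7² − 3.93²) = 77.79 in^2
Flow into the rod-end port fills the annular volume.
v = Q / A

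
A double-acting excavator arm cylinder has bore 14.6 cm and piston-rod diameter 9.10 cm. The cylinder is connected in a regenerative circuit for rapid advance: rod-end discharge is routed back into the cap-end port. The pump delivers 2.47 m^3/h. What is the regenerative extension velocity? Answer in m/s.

v ≈ 0.105 m/s

In regeneration the rod-end outflow joins the pump flow into the cap end, so the net volume the pump must supply per unit advance equals the rod cross-section area.
Rod cross-section A_rod = π/4 × (9.10 cm)² = 65.04 cm^2
v = Q_pump / A_rod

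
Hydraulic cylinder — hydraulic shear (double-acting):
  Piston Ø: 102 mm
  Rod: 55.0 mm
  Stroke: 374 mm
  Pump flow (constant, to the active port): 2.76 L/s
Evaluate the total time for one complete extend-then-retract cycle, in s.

t ≈ 1.89 s

Cap-side area A_cap = π/4 × (102 mm)² = 8171 mm^2
Rod-side annular area A_ann = π/4 × (102² − 55.0²) = 5795 mm^2
t_ext = A_cap·L/Q = 1.107 s
t_ret = A_ann·L/Q = 0.7853 s
t_cycle = t_ext + t_ret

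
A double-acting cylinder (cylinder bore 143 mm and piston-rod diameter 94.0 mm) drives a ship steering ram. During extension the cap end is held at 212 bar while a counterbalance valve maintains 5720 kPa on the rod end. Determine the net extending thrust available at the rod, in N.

F ≈ 2.88e5 N

Cap-side area A_cap = π/4 × (143 mm)² = 16060 mm^2
Rod-side annular area A_ann = π/4 × (143² − 94.0²) = 9121 mm^2
Net thrust = P_cap·A_cap − P_rod·A_ann = 3.405e5 N − 52170 N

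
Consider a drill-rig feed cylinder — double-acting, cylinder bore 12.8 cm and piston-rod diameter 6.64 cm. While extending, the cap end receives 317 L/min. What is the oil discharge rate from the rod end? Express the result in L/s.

Cap-side area A_cap = π/4 × (12.8 cm)² = 128.7 cm^2
Rod-side annular area A_ann = π/4 × (12.8² − 6.64²) = 94.05 cm^2
Piston speed v = Q_in/A_cap; rod-end outflow Q_out = v × A_ann = Q_in × A_ann/A_cap.

Q_out ≈ 3.86 L/s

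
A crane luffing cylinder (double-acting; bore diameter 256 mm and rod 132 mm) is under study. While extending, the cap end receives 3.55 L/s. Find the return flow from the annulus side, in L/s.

Cap-side area A_cap = π/4 × (256 mm)² = 51470 mm^2
Rod-side annular area A_ann = π/4 × (256² − 132²) = 37790 mm^2
Piston speed v = Q_in/A_cap; rod-end outflow Q_out = v × A_ann = Q_in × A_ann/A_cap.

Q_out ≈ 2.61 L/s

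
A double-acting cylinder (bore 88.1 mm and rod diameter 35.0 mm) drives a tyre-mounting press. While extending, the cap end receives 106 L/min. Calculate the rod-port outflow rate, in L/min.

Cap-side area A_cap = π/4 × (88.1 mm)² = 6096 mm^2
Rod-side annular area A_ann = π/4 × (88.1² − 35.0²) = 5134 mm^2
Piston speed v = Q_in/A_cap; rod-end outflow Q_out = v × A_ann = Q_in × A_ann/A_cap.

Q_out ≈ 89.3 L/min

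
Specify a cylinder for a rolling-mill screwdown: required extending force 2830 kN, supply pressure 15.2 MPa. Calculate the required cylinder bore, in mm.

Extension force acts on the full piston face: F = P × (π/4)D².
D = √(4F / (πP)) = √(4 × 2830 kN / (π × 15.2 MPa))

D ≈ 487 mm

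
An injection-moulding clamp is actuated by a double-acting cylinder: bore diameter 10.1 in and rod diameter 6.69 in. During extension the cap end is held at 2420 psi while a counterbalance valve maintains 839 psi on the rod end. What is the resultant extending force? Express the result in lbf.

Cap-side area A_cap = π/4 × (10.1 in)² = 80.12 in^2
Rod-side annular area A_ann = π/4 × (10.1² − 6.69²) = 44.97 in^2
Net thrust = P_cap·A_cap − P_rod·A_ann = 1.939e5 lbf − 37730 lbf

F ≈ 1.56e5 lbf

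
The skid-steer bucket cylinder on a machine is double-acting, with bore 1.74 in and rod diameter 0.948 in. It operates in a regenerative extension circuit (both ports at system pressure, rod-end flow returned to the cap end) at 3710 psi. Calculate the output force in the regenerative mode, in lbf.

F ≈ 2620 lbf

With equal pressure on both faces, forces on the annular region cancel; the net push is pressure × rod cross-section.
Rod cross-section A_rod = π/4 × (0.948 in)² = 0.7058 in^2
F = P × A_rod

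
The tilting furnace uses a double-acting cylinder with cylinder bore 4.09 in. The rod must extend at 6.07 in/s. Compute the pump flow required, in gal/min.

Cap-side area A_cap = π/4 × (4.09 in)² = 13.14 in^2
Q = A × v

Q ≈ 20.7 gal/min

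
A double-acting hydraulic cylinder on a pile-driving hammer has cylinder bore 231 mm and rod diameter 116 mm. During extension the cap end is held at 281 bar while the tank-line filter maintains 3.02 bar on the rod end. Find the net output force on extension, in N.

Cap-side area A_cap = π/4 × (231 mm)² = 41910 mm^2
Rod-side annular area A_ann = π/4 × (231² − 116²) = 31340 mm^2
Net thrust = P_cap·A_cap − P_rod·A_ann = 1.178e6 N − 9465 N

F ≈ 1.17e6 N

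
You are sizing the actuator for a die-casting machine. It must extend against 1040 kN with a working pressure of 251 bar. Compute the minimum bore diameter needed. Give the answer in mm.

Extension force acts on the full piston face: F = P × (π/4)D².
D = √(4F / (πP)) = √(4 × 1040 kN / (π × 251 bar))

D ≈ 230 mm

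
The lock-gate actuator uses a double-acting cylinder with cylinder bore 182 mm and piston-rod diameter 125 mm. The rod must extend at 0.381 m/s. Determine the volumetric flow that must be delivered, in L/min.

Cap-side area A_cap = π/4 × (182 mm)² = 26020 mm^2
Q = A × v

Q ≈ 595 L/min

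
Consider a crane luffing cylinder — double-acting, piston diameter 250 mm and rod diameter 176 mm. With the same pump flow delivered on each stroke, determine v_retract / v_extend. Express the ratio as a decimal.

v_ret/v_ext ≈ 1.98

Cap-side area A_cap = π/4 × (250 mm)² = 49090 mm^2
Rod-side annular area A_ann = π/4 × (250² − 176²) = 24760 mm^2
For equal Q, v ∝ 1/A, so v_ret/v_ext = A_cap/A_ann.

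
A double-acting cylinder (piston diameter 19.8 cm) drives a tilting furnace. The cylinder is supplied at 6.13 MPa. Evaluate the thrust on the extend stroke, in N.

F ≈ 1.89e5 N

Cap-side area A_cap = π/4 × (19.8 cm)² = 307.9 cm^2
F = P × A_cap = 6.13 MPa × A_cap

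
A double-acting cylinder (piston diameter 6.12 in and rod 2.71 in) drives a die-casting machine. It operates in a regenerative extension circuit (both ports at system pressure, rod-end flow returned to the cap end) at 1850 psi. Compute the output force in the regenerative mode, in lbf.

F ≈ 10700 lbf

With equal pressure on both faces, forces on the annular region cancel; the net push is pressure × rod cross-section.
Rod cross-section A_rod = π/4 × (2.71 in)² = 5.768 in^2
F = P × A_rod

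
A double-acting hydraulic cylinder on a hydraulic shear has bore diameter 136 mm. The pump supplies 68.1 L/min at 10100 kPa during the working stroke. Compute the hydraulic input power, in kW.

Hydraulic power = P × Q

W ≈ 11.5 kW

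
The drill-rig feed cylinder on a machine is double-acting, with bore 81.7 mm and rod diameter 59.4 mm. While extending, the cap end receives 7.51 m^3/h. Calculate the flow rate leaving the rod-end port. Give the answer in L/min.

Cap-side area A_cap = π/4 × (81.7 mm)² = 5242 mm^2
Rod-side annular area A_ann = π/4 × (81.7² − 59.4²) = 2471 mm^2
Piston speed v = Q_in/A_cap; rod-end outflow Q_out = v × A_ann = Q_in × A_ann/A_cap.

Q_out ≈ 59.0 L/min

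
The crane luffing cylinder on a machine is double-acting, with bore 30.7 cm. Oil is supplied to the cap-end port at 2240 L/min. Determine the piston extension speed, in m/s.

Cap-side area A_cap = π/4 × (30.7 cm)² = 740.2 cm^2
v = Q / A

v ≈ 0.504 m/s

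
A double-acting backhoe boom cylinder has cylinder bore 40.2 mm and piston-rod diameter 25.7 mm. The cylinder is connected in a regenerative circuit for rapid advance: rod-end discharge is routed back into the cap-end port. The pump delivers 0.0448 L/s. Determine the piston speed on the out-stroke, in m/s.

v ≈ 0.0864 m/s

In regeneration the rod-end outflow joins the pump flow into the cap end, so the net volume the pump must supply per unit advance equals the rod cross-section area.
Rod cross-section A_rod = π/4 × (25.7 mm)² = 518.7 mm^2
v = Q_pump / A_rod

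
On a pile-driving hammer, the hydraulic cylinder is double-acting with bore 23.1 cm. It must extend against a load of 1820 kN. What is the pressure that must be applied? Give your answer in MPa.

Cap-side area A_cap = π/4 × (23.1 cm)² = 419.1 cm^2
P = F / A = 1820 kN / A

P ≈ 43.4 MPa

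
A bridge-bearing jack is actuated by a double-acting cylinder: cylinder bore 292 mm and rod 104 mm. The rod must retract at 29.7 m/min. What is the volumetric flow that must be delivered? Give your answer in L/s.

Q ≈ 28.9 L/s

Rod-side annular area A_ann = π/4 × (292² − 104²) = 58470 mm^2
Q = A × v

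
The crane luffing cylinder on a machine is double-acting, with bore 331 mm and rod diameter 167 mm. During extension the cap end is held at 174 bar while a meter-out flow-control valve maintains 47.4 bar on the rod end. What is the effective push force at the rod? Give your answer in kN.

F ≈ 1190 kN

Cap-side area A_cap = π/4 × (331 mm)² = 86050 mm^2
Rod-side annular area A_ann = π/4 × (331² − 167²) = 64150 mm^2
Net thrust = P_cap·A_cap − P_rod·A_ann = 1497 kN − 304.0 kN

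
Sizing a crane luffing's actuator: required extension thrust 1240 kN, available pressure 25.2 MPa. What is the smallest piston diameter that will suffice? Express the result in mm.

D ≈ 250 mm

Extension force acts on the full piston face: F = P × (π/4)D².
D = √(4F / (πP)) = √(4 × 1240 kN / (π × 25.2 MPa))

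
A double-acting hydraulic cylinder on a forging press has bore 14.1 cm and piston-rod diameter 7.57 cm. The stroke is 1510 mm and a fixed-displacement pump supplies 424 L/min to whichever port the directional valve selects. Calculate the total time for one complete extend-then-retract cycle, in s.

t ≈ 5.71 s

Cap-side area A_cap = π/4 × (14.1 cm)² = 156.1 cm^2
Rod-side annular area A_ann = π/4 × (14.1² − 7.57²) = 111.1 cm^2
t_ext = A_cap·L/Q = 3.336 s
t_ret = A_ann·L/Q = 2.375 s
t_cycle = t_ext + t_ret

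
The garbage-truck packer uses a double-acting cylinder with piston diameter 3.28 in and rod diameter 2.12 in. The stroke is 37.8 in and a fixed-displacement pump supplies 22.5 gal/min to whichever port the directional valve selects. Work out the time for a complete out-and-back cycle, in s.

t ≈ 5.83 s

Cap-side area A_cap = π/4 × (3.28 in)² = 8.450 in^2
Rod-side annular area A_ann = π/4 × (3.28² − 2.12²) = 4.920 in^2
t_ext = A_cap·L/Q = 3.687 s
t_ret = A_ann·L/Q = 2.147 s
t_cycle = t_ext + t_ret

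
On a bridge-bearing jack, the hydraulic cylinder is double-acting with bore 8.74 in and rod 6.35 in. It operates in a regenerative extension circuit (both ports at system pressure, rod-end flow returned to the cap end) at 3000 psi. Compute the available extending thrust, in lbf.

With equal pressure on both faces, forces on the annular region cancel; the net push is pressure × rod cross-section.
Rod cross-section A_rod = π/4 × (6.35 in)² = 31.67 in^2
F = P × A_rod

F ≈ 95000 lbf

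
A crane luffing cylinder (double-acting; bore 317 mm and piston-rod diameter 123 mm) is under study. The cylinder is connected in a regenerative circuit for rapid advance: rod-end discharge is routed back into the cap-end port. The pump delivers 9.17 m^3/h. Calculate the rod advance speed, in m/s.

v ≈ 0.214 m/s

In regeneration the rod-end outflow joins the pump flow into the cap end, so the net volume the pump must supply per unit advance equals the rod cross-section area.
Rod cross-section A_rod = π/4 × (123 mm)² = 11880 mm^2
v = Q_pump / A_rod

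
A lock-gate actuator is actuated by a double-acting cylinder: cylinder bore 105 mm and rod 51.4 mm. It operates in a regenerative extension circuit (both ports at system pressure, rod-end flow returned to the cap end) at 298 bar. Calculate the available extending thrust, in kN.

F ≈ 61.8 kN

With equal pressure on both faces, forces on the annular region cancel; the net push is pressure × rod cross-section.
Rod cross-section A_rod = π/4 × (51.4 mm)² = 2075 mm^2
F = P × A_rod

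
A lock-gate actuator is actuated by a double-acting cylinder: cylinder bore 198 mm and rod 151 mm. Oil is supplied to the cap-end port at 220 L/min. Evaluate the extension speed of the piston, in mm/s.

v ≈ 119 mm/s

Cap-side area A_cap = π/4 × (198 mm)² = 30790 mm^2
v = Q / A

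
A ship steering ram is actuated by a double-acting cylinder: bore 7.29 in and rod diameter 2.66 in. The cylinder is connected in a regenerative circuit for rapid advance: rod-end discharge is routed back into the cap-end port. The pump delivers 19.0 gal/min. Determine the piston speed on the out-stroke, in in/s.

v ≈ 13.2 in/s

In regeneration the rod-end outflow joins the pump flow into the cap end, so the net volume the pump must supply per unit advance equals the rod cross-section area.
Rod cross-section A_rod = π/4 × (2.66 in)² = 5.557 in^2
v = Q_pump / A_rod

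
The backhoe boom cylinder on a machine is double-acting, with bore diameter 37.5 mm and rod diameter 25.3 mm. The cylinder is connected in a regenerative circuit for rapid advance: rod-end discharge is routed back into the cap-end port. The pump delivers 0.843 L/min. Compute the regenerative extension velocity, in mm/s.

In regeneration the rod-end outflow joins the pump flow into the cap end, so the net volume the pump must supply per unit advance equals the rod cross-section area.
Rod cross-section A_rod = π/4 × (25.3 mm)² = 502.7 mm^2
v = Q_pump / A_rod

v ≈ 27.9 mm/s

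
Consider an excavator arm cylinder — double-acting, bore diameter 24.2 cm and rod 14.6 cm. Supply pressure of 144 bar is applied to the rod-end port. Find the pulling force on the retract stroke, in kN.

Rod-side annular area A_ann = π/4 × (24.2² − 14.6²) = 292.5 cm^2
On retraction the pressure acts on the annular area (bore minus rod).
F = P × A_ann

F ≈ 421 kN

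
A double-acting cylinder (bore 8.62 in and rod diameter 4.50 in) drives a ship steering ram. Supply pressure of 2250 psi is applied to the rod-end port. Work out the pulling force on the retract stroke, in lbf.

Rod-side annular area A_ann = π/4 × (8.62² − 4.50²) = 42.45 in^2
On retraction the pressure acts on the annular area (bore minus rod).
F = P × A_ann

F ≈ 95500 lbf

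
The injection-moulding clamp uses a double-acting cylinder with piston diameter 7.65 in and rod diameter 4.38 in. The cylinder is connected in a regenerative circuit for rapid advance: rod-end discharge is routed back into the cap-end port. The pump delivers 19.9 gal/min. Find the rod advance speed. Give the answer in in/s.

v ≈ 5.08 in/s

In regeneration the rod-end outflow joins the pump flow into the cap end, so the net volume the pump must supply per unit advance equals the rod cross-section area.
Rod cross-section A_rod = π/4 × (4.38 in)² = 15.07 in^2
v = Q_pump / A_rod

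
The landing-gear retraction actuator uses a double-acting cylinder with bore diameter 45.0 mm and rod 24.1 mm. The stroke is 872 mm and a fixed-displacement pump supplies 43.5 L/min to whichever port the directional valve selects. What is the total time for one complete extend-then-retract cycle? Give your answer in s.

Cap-side area A_cap = π/4 × (45.0 mm)² = 1590 mm^2
Rod-side annular area A_ann = π/4 × (45.0² − 24.1²) = 1134 mm^2
t_ext = A_cap·L/Q = 1.913 s
t_ret = A_ann·L/Q = 1.364 s
t_cycle = t_ext + t_ret

t ≈ 3.28 s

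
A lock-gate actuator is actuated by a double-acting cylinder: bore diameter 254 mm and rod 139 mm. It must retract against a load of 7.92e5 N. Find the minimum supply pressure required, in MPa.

Rod-side annular area A_ann = π/4 × (254² − 139²) = 35500 mm^2
Retraction: pressure acts on the annular area.
P = F / A = 7.92e5 N / A

P ≈ 22.3 MPa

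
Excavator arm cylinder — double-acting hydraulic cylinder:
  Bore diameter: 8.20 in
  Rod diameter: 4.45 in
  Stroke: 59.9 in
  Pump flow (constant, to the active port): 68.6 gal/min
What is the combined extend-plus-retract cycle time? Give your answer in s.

t ≈ 20.4 s

Cap-side area A_cap = π/4 × (8.20 in)² = 52.81 in^2
Rod-side annular area A_ann = π/4 × (8.20² − 4.45²) = 37.26 in^2
t_ext = A_cap·L/Q = 11.98 s
t_ret = A_ann·L/Q = 8.450 s
t_cycle = t_ext + t_ret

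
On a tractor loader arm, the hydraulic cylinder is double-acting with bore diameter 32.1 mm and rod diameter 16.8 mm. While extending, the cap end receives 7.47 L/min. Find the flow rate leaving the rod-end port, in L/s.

Cap-side area A_cap = π/4 × (32.1 mm)² = 809.3 mm^2
Rod-side annular area A_ann = π/4 × (32.1² − 16.8²) = 587.6 mm^2
Piston speed v = Q_in/A_cap; rod-end outflow Q_out = v × A_ann = Q_in × A_ann/A_cap.

Q_out ≈ 0.0904 L/s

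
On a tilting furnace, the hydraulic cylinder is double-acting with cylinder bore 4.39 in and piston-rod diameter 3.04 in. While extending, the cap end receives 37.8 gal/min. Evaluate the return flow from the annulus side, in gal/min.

Q_out ≈ 19.7 gal/min

Cap-side area A_cap = π/4 × (4.39 in)² = 15.14 in^2
Rod-side annular area A_ann = π/4 × (4.39² − 3.04²) = 7.878 in^2
Piston speed v = Q_in/A_cap; rod-end outflow Q_out = v × A_ann = Q_in × A_ann/A_cap.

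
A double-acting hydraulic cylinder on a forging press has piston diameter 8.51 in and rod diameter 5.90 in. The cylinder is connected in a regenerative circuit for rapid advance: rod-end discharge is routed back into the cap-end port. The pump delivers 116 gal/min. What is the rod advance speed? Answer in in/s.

In regeneration the rod-end outflow joins the pump flow into the cap end, so the net volume the pump must supply per unit advance equals the rod cross-section area.
Rod cross-section A_rod = π/4 × (5.90 in)² = 27.34 in^2
v = Q_pump / A_rod

v ≈ 16.3 in/s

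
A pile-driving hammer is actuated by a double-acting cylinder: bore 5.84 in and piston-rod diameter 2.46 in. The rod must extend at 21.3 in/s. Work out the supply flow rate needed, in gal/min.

Q ≈ 148 gal/min

Cap-side area A_cap = π/4 × (5.84 in)² = 26.79 in^2
Q = A × v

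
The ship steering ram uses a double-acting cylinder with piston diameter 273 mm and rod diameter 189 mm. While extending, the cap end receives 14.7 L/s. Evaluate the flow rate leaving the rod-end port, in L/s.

Q_out ≈ 7.65 L/s

Cap-side area A_cap = π/4 × (273 mm)² = 58530 mm^2
Rod-side annular area A_ann = π/4 × (273² − 189²) = 30480 mm^2
Piston speed v = Q_in/A_cap; rod-end outflow Q_out = v × A_ann = Q_in × A_ann/A_cap.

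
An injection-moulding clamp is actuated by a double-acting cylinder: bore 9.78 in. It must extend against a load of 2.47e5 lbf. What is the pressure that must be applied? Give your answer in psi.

Cap-side area A_cap = π/4 × (9.78 in)² = 75.12 in^2
P = F / A = 2.47e5 lbf / A

P ≈ 3290 psi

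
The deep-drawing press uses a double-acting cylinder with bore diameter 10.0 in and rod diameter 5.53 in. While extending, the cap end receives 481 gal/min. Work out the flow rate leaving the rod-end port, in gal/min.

Cap-side area A_cap = π/4 × (10.0 in)² = 78.54 in^2
Rod-side annular area A_ann = π/4 × (10.0² − 5.53²) = 54.52 in^2
Piston speed v = Q_in/A_cap; rod-end outflow Q_out = v × A_ann = Q_in × A_ann/A_cap.

Q_out ≈ 334 gal/min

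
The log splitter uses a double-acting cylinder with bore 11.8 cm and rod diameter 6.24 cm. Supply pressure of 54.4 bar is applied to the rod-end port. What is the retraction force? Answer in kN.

F ≈ 42.9 kN

Rod-side annular area A_ann = π/4 × (11.8² − 6.24²) = 78.78 cm^2
On retraction the pressure acts on the annular area (bore minus rod).
F = P × A_ann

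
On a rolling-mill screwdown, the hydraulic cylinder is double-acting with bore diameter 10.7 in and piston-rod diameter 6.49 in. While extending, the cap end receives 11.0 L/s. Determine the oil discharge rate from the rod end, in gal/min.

Cap-side area A_cap = π/4 × (10.7 in)² = 89.92 in^2
Rod-side annular area A_ann = π/4 × (10.7² − 6.49²) = 56.84 in^2
Piston speed v = Q_in/A_cap; rod-end outflow Q_out = v × A_ann = Q_in × A_ann/A_cap.

Q_out ≈ 110 gal/min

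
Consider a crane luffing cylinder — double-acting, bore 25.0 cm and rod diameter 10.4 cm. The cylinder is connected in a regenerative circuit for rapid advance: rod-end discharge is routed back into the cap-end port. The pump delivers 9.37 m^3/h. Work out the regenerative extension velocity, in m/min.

In regeneration the rod-end outflow joins the pump flow into the cap end, so the net volume the pump must supply per unit advance equals the rod cross-section area.
Rod cross-section A_rod = π/4 × (10.4 cm)² = 84.95 cm^2
v = Q_pump / A_rod

v ≈ 18.4 m/min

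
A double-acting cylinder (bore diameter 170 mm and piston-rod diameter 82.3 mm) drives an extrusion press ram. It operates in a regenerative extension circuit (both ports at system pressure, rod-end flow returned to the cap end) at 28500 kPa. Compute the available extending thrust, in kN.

With equal pressure on both faces, forces on the annular region cancel; the net push is pressure × rod cross-section.
Rod cross-section A_rod = π/4 × (82.3 mm)² = 5320 mm^2
F = P × A_rod

F ≈ 152 kN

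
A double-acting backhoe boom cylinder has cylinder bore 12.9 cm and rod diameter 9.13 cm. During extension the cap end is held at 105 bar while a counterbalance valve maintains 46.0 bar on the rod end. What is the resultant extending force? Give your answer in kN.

Cap-side area A_cap = π/4 × (12.9 cm)² = 130.7 cm^2
Rod-side annular area A_ann = π/4 × (12.9² − 9.13²) = 65.23 cm^2
Net thrust = P_cap·A_cap − P_rod·A_ann = 137.2 kN − 30.01 kN

F ≈ 107 kN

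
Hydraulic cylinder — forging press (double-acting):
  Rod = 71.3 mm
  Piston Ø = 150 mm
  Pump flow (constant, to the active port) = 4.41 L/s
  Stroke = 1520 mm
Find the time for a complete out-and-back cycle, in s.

t ≈ 10.8 s

Cap-side area A_cap = π/4 × (150 mm)² = 17670 mm^2
Rod-side annular area A_ann = π/4 × (150² − 71.3²) = 13680 mm^2
t_ext = A_cap·L/Q = 6.091 s
t_ret = A_ann·L/Q = 4.715 s
t_cycle = t_ext + t_ret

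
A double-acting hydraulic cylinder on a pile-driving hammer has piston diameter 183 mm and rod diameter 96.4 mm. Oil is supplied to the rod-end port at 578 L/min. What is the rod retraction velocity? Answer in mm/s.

v ≈ 507 mm/s

Rod-side annular area A_ann = π/4 × (183² − 96.4²) = 19000 mm^2
Flow into the rod-end port fills the annular volume.
v = Q / A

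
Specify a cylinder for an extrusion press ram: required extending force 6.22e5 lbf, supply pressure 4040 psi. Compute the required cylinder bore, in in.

Extension force acts on the full piston face: F = P × (π/4)D².
D = √(4F / (πP)) = √(4 × 6.22e5 lbf / (π × 4040 psi))

D ≈ 14.0 in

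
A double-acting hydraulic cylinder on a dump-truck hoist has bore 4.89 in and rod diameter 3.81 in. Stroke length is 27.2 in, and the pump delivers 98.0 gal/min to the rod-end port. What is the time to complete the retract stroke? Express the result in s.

t ≈ 0.532 s

Rod-side annular area A_ann = π/4 × (4.89² − 3.81²) = 7.380 in^2
Swept volume V = A × L; t = V / Q = A·L / Q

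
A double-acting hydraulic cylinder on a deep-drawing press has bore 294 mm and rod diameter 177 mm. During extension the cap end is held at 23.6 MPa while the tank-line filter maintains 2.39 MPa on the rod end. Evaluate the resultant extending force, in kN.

Cap-side area A_cap = π/4 × (294 mm)² = 67890 mm^2
Rod-side annular area A_ann = π/4 × (294² − 177²) = 43280 mm^2
Net thrust = P_cap·A_cap − P_rod·A_ann = 1602 kN − 103.4 kN

F ≈ 1500 kN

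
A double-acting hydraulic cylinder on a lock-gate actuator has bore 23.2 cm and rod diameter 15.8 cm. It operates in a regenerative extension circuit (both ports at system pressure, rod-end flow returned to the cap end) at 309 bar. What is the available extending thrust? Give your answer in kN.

F ≈ 606 kN

With equal pressure on both faces, forces on the annular region cancel; the net push is pressure × rod cross-section.
Rod cross-section A_rod = π/4 × (15.8 cm)² = 196.1 cm^2
F = P × A_rod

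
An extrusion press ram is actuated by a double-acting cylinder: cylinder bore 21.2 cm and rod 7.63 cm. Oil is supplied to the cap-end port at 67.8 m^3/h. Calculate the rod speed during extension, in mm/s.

v ≈ 534 mm/s

Cap-side area A_cap = π/4 × (21.2 cm)² = 353.0 cm^2
v = Q / A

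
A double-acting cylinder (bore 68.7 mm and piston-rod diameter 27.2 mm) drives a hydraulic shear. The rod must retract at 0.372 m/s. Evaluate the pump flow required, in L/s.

Q ≈ 1.16 L/s

Rod-side annular area A_ann = π/4 × (68.7² − 27.2²) = 3126 mm^2
Q = A × v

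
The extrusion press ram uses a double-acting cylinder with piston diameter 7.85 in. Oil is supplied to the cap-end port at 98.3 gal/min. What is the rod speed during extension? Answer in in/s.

Cap-side area A_cap = π/4 × (7.85 in)² = 48.40 in^2
v = Q / A

v ≈ 7.82 in/s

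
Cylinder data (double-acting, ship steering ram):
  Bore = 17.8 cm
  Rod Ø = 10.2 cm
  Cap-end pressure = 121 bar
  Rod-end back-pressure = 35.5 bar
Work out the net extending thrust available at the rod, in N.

F ≈ 2.42e5 N

Cap-side area A_cap = π/4 × (17.8 cm)² = 248.8 cm^2
Rod-side annular area A_ann = π/4 × (17.8² − 10.2²) = 167.1 cm^2
Net thrust = P_cap·A_cap − P_rod·A_ann = 3.011e5 N − 59330 N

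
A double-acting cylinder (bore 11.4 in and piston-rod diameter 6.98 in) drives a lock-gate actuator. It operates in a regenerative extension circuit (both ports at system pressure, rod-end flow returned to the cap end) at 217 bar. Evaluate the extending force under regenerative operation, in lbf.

F ≈ 1.20e5 lbf

With equal pressure on both faces, forces on the annular region cancel; the net push is pressure × rod cross-section.
Rod cross-section A_rod = π/4 × (6.98 in)² = 38.26 in^2
F = P × A_rod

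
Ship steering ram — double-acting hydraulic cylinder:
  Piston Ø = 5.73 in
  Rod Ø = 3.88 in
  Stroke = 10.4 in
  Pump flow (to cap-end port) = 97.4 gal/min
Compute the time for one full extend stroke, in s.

t ≈ 0.715 s

Cap-side area A_cap = π/4 × (5.73 in)² = 25.79 in^2
Swept volume V = A × L; t = V / Q = A·L / Q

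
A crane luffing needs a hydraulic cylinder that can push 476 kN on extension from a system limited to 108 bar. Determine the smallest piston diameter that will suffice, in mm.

Extension force acts on the full piston face: F = P × (π/4)D².
D = √(4F / (πP)) = √(4 × 476 kN / (π × 108 bar))

D ≈ 237 mm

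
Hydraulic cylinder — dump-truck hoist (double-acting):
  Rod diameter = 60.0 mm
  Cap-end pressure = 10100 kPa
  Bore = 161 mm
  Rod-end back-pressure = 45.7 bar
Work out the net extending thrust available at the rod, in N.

Cap-side area A_cap = π/4 × (161 mm)² = 20360 mm^2
Rod-side annular area A_ann = π/4 × (161² − 60.0²) = 17530 mm^2
Net thrust = P_cap·A_cap − P_rod·A_ann = 2.056e5 N − 80120 N

F ≈ 1.26e5 N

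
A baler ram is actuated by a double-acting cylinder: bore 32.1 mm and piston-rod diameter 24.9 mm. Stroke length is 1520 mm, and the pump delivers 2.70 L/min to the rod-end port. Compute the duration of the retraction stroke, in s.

Rod-side annular area A_ann = π/4 × (32.1² − 24.9²) = 322.3 mm^2
Swept volume V = A × L; t = V / Q = A·L / Q

t ≈ 10.9 s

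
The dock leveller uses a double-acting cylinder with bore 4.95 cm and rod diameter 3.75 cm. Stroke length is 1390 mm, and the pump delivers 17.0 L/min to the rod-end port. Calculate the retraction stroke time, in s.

Rod-side annular area A_ann = π/4 × (4.95² − 3.75²) = 8.200 cm^2
Swept volume V = A × L; t = V / Q = A·L / Q

t ≈ 4.02 s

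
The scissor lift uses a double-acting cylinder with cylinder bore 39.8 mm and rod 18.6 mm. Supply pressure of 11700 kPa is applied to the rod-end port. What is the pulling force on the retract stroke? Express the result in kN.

Rod-side annular area A_ann = π/4 × (39.8² − 18.6²) = 972.4 mm^2
On retraction the pressure acts on the annular area (bore minus rod).
F = P × A_ann

F ≈ 11.4 kN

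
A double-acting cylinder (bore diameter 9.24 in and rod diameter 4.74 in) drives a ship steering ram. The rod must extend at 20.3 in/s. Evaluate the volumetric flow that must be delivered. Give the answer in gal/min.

Q ≈ 354 gal/min

Cap-side area A_cap = π/4 × (9.24 in)² = 67.06 in^2
Q = A × v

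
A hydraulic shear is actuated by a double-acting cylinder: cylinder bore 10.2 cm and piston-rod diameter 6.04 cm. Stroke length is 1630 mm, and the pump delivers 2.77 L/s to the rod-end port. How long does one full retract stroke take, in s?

Rod-side annular area A_ann = π/4 × (10.2² − 6.04²) = 53.06 cm^2
Swept volume V = A × L; t = V / Q = A·L / Q

t ≈ 3.12 s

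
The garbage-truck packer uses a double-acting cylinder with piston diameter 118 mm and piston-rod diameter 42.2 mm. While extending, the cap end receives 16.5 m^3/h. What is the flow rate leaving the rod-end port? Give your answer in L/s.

Cap-side area A_cap = π/4 × (118 mm)² = 10940 mm^2
Rod-side annular area A_ann = π/4 × (118² − 42.2²) = 9537 mm^2
Piston speed v = Q_in/A_cap; rod-end outflow Q_out = v × A_ann = Q_in × A_ann/A_cap.

Q_out ≈ 4.00 L/s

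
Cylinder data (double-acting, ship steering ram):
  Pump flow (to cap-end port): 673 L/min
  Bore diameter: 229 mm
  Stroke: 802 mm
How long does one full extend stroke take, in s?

Cap-side area A_cap = π/4 × (229 mm)² = 41190 mm^2
Swept volume V = A × L; t = V / Q = A·L / Q

t ≈ 2.94 s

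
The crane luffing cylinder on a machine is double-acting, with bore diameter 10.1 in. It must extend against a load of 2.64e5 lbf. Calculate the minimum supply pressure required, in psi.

Cap-side area A_cap = π/4 × (10.1 in)² = 80.12 in^2
P = F / A = 2.64e5 lbf / A

P ≈ 3300 psi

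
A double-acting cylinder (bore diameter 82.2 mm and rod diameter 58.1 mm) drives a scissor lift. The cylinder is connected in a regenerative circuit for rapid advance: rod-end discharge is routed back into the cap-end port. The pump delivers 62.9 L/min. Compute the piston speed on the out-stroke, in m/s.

v ≈ 0.395 m/s

In regeneration the rod-end outflow joins the pump flow into the cap end, so the net volume the pump must supply per unit advance equals the rod cross-section area.
Rod cross-section A_rod = π/4 × (58.1 mm)² = 2651 mm^2
v = Q_pump / A_rod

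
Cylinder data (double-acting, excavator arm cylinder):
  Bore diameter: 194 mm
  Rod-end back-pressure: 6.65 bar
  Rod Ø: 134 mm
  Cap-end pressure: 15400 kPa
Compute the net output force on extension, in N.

F ≈ 4.45e5 N

Cap-side area A_cap = π/4 × (194 mm)² = 29560 mm^2
Rod-side annular area A_ann = π/4 × (194² − 134²) = 15460 mm^2
Net thrust = P_cap·A_cap − P_rod·A_ann = 4.552e5 N − 10280 N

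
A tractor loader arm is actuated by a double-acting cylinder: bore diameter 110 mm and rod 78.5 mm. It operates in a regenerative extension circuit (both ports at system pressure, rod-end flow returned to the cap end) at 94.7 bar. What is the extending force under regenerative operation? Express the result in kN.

With equal pressure on both faces, forces on the annular region cancel; the net push is pressure × rod cross-section.
Rod cross-section A_rod = π/4 × (78.5 mm)² = 4840 mm^2
F = P × A_rod

F ≈ 45.8 kN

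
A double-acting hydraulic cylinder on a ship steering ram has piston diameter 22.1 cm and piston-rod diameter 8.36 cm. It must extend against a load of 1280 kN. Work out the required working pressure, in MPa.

Cap-side area A_cap = π/4 × (22.1 cm)² = 383.6 cm^2
P = F / A = 1280 kN / A

P ≈ 33.4 MPa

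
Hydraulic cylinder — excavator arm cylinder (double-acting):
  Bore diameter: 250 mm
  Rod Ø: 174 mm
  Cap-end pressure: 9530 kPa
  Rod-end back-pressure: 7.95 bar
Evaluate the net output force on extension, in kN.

F ≈ 448 kN

Cap-side area A_cap = π/4 × (250 mm)² = 49090 mm^2
Rod-side annular area A_ann = π/4 × (250² − 174²) = 25310 mm^2
Net thrust = P_cap·A_cap − P_rod·A_ann = 467.8 kN − 20.12 kN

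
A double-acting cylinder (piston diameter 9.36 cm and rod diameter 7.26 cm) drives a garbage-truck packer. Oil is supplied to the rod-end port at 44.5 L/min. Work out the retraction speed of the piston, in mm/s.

Rod-side annular area A_ann = π/4 × (9.36² − 7.26²) = 27.41 cm^2
Flow into the rod-end port fills the annular volume.
v = Q / A

v ≈ 271 mm/s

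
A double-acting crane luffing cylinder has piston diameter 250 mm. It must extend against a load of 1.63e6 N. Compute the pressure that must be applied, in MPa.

P ≈ 33.2 MPa

Cap-side area A_cap = π/4 × (250 mm)² = 49090 mm^2
P = F / A = 1.63e6 N / A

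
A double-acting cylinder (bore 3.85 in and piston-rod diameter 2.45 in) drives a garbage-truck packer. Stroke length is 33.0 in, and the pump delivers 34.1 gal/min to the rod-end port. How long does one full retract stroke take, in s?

Rod-side annular area A_ann = π/4 × (3.85² − 2.45²) = 6.927 in^2
Swept volume V = A × L; t = V / Q = A·L / Q

t ≈ 1.74 s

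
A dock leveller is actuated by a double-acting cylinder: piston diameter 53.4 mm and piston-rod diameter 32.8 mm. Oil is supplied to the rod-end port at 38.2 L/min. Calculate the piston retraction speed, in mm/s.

Rod-side annular area A_ann = π/4 × (53.4² − 32.8²) = 1395 mm^2
Flow into the rod-end port fills the annular volume.
v = Q / A

v ≈ 457 mm/s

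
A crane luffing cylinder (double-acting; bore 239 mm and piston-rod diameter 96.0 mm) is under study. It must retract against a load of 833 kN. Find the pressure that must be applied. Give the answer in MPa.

P ≈ 22.1 MPa

Rod-side annular area A_ann = π/4 × (239² − 96.0²) = 37620 mm^2
Retraction: pressure acts on the annular area.
P = F / A = 833 kN / A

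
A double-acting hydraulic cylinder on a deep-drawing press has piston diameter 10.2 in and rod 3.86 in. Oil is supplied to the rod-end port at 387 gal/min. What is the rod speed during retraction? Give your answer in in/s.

v ≈ 21.3 in/s

Rod-side annular area A_ann = π/4 × (10.2² − 3.86²) = 70.01 in^2
Flow into the rod-end port fills the annular volume.
v = Q / A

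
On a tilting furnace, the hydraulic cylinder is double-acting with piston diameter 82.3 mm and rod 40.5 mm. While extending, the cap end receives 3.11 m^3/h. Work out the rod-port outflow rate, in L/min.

Q_out ≈ 39.3 L/min

Cap-side area A_cap = π/4 × (82.3 mm)² = 5320 mm^2
Rod-side annular area A_ann = π/4 × (82.3² − 40.5²) = 4031 mm^2
Piston speed v = Q_in/A_cap; rod-end outflow Q_out = v × A_ann = Q_in × A_ann/A_cap.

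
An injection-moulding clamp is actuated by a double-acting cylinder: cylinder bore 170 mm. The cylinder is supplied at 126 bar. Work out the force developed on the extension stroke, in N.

Cap-side area A_cap = π/4 × (170 mm)² = 22700 mm^2
F = P × A_cap = 126 bar × A_cap

F ≈ 2.86e5 N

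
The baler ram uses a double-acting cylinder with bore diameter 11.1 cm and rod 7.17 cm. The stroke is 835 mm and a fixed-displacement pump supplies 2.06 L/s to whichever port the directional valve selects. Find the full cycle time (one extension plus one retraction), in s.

t ≈ 6.21 s

Cap-side area A_cap = π/4 × (11.1 cm)² = 96.77 cm^2
Rod-side annular area A_ann = π/4 × (11.1² − 7.17²) = 56.39 cm^2
t_ext = A_cap·L/Q = 3.922 s
t_ret = A_ann·L/Q = 2.286 s
t_cycle = t_ext + t_ret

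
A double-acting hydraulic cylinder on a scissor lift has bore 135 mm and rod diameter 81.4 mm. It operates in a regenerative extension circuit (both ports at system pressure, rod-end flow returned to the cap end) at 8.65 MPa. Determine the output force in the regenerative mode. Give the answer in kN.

With equal pressure on both faces, forces on the annular region cancel; the net push is pressure × rod cross-section.
Rod cross-section A_rod = π/4 × (81.4 mm)² = 5204 mm^2
F = P × A_rod

F ≈ 45.0 kN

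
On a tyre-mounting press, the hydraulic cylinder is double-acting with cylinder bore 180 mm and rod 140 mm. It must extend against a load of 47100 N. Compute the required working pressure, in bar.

P ≈ 18.5 bar

Cap-side area A_cap = π/4 × (180 mm)² = 25450 mm^2
P = F / A = 47100 N / A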